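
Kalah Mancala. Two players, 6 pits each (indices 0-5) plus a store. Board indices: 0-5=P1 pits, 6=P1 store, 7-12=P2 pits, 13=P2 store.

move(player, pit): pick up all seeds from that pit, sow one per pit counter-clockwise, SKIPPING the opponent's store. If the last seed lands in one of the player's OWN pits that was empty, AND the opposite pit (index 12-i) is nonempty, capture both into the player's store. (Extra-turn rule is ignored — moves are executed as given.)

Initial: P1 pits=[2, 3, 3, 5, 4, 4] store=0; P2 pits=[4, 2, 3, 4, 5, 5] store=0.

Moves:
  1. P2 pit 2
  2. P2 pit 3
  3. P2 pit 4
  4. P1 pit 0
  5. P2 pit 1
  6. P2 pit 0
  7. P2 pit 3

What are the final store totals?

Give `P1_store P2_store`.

Answer: 0 15

Derivation:
Move 1: P2 pit2 -> P1=[2,3,3,5,4,4](0) P2=[4,2,0,5,6,6](0)
Move 2: P2 pit3 -> P1=[3,4,3,5,4,4](0) P2=[4,2,0,0,7,7](1)
Move 3: P2 pit4 -> P1=[4,5,4,6,5,4](0) P2=[4,2,0,0,0,8](2)
Move 4: P1 pit0 -> P1=[0,6,5,7,6,4](0) P2=[4,2,0,0,0,8](2)
Move 5: P2 pit1 -> P1=[0,6,0,7,6,4](0) P2=[4,0,1,0,0,8](8)
Move 6: P2 pit0 -> P1=[0,0,0,7,6,4](0) P2=[0,1,2,1,0,8](15)
Move 7: P2 pit3 -> P1=[0,0,0,7,6,4](0) P2=[0,1,2,0,1,8](15)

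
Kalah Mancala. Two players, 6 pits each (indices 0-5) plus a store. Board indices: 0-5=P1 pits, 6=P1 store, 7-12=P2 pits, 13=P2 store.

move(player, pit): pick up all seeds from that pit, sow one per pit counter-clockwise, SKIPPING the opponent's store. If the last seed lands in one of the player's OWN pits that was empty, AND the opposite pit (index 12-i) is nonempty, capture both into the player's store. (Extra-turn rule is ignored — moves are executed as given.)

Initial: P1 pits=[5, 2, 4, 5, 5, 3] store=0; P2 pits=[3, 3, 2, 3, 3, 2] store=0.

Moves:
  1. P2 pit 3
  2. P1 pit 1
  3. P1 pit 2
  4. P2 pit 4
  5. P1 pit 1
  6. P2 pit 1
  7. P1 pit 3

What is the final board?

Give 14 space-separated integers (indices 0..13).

Move 1: P2 pit3 -> P1=[5,2,4,5,5,3](0) P2=[3,3,2,0,4,3](1)
Move 2: P1 pit1 -> P1=[5,0,5,6,5,3](0) P2=[3,3,2,0,4,3](1)
Move 3: P1 pit2 -> P1=[5,0,0,7,6,4](1) P2=[4,3,2,0,4,3](1)
Move 4: P2 pit4 -> P1=[6,1,0,7,6,4](1) P2=[4,3,2,0,0,4](2)
Move 5: P1 pit1 -> P1=[6,0,1,7,6,4](1) P2=[4,3,2,0,0,4](2)
Move 6: P2 pit1 -> P1=[6,0,1,7,6,4](1) P2=[4,0,3,1,1,4](2)
Move 7: P1 pit3 -> P1=[6,0,1,0,7,5](2) P2=[5,1,4,2,1,4](2)

Answer: 6 0 1 0 7 5 2 5 1 4 2 1 4 2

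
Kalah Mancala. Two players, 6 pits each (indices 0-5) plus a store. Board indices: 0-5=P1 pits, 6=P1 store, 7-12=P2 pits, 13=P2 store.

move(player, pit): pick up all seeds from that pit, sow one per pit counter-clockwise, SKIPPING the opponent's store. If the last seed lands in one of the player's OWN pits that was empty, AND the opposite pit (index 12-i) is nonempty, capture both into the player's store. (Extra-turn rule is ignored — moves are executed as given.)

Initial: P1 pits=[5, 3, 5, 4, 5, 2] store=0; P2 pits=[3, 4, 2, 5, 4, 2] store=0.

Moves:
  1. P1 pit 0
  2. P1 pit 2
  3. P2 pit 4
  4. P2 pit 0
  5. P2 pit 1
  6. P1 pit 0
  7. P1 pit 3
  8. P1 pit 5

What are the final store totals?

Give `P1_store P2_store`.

Answer: 11 8

Derivation:
Move 1: P1 pit0 -> P1=[0,4,6,5,6,3](0) P2=[3,4,2,5,4,2](0)
Move 2: P1 pit2 -> P1=[0,4,0,6,7,4](1) P2=[4,5,2,5,4,2](0)
Move 3: P2 pit4 -> P1=[1,5,0,6,7,4](1) P2=[4,5,2,5,0,3](1)
Move 4: P2 pit0 -> P1=[1,0,0,6,7,4](1) P2=[0,6,3,6,0,3](7)
Move 5: P2 pit1 -> P1=[2,0,0,6,7,4](1) P2=[0,0,4,7,1,4](8)
Move 6: P1 pit0 -> P1=[0,1,0,6,7,4](9) P2=[0,0,4,0,1,4](8)
Move 7: P1 pit3 -> P1=[0,1,0,0,8,5](10) P2=[1,1,5,0,1,4](8)
Move 8: P1 pit5 -> P1=[0,1,0,0,8,0](11) P2=[2,2,6,1,1,4](8)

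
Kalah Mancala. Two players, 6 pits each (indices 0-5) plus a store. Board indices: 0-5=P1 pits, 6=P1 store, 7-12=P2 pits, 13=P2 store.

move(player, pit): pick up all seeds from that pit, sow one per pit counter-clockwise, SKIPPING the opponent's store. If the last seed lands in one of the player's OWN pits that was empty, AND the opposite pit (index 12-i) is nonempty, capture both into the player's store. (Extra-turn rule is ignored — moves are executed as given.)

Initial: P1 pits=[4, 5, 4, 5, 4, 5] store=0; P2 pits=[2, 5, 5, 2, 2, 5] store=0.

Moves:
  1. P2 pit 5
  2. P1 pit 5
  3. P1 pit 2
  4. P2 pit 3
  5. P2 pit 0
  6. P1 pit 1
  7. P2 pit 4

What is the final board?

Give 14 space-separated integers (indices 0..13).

Move 1: P2 pit5 -> P1=[5,6,5,6,4,5](0) P2=[2,5,5,2,2,0](1)
Move 2: P1 pit5 -> P1=[5,6,5,6,4,0](1) P2=[3,6,6,3,2,0](1)
Move 3: P1 pit2 -> P1=[5,6,0,7,5,1](2) P2=[4,6,6,3,2,0](1)
Move 4: P2 pit3 -> P1=[5,6,0,7,5,1](2) P2=[4,6,6,0,3,1](2)
Move 5: P2 pit0 -> P1=[5,6,0,7,5,1](2) P2=[0,7,7,1,4,1](2)
Move 6: P1 pit1 -> P1=[5,0,1,8,6,2](3) P2=[1,7,7,1,4,1](2)
Move 7: P2 pit4 -> P1=[6,1,1,8,6,2](3) P2=[1,7,7,1,0,2](3)

Answer: 6 1 1 8 6 2 3 1 7 7 1 0 2 3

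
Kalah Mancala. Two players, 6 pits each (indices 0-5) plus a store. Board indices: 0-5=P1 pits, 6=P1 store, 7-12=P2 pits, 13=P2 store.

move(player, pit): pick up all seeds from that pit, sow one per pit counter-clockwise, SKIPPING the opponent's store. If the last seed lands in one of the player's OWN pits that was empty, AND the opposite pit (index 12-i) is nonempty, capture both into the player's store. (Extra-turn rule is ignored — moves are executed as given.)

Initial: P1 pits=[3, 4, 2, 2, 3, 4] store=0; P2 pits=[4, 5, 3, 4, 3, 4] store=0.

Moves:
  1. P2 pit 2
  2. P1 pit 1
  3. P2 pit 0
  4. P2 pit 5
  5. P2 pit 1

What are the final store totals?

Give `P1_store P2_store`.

Move 1: P2 pit2 -> P1=[3,4,2,2,3,4](0) P2=[4,5,0,5,4,5](0)
Move 2: P1 pit1 -> P1=[3,0,3,3,4,5](0) P2=[4,5,0,5,4,5](0)
Move 3: P2 pit0 -> P1=[3,0,3,3,4,5](0) P2=[0,6,1,6,5,5](0)
Move 4: P2 pit5 -> P1=[4,1,4,4,4,5](0) P2=[0,6,1,6,5,0](1)
Move 5: P2 pit1 -> P1=[5,1,4,4,4,5](0) P2=[0,0,2,7,6,1](2)

Answer: 0 2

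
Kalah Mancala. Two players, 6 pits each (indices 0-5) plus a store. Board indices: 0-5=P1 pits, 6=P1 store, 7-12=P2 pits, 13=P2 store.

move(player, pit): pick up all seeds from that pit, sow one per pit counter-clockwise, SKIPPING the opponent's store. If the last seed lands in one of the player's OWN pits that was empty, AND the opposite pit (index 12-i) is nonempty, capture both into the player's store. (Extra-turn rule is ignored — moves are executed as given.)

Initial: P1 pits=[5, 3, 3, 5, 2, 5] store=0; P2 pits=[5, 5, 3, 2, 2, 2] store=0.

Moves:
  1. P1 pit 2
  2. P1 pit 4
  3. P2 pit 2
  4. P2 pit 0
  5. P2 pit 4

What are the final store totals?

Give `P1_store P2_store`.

Answer: 1 2

Derivation:
Move 1: P1 pit2 -> P1=[5,3,0,6,3,6](0) P2=[5,5,3,2,2,2](0)
Move 2: P1 pit4 -> P1=[5,3,0,6,0,7](1) P2=[6,5,3,2,2,2](0)
Move 3: P2 pit2 -> P1=[5,3,0,6,0,7](1) P2=[6,5,0,3,3,3](0)
Move 4: P2 pit0 -> P1=[5,3,0,6,0,7](1) P2=[0,6,1,4,4,4](1)
Move 5: P2 pit4 -> P1=[6,4,0,6,0,7](1) P2=[0,6,1,4,0,5](2)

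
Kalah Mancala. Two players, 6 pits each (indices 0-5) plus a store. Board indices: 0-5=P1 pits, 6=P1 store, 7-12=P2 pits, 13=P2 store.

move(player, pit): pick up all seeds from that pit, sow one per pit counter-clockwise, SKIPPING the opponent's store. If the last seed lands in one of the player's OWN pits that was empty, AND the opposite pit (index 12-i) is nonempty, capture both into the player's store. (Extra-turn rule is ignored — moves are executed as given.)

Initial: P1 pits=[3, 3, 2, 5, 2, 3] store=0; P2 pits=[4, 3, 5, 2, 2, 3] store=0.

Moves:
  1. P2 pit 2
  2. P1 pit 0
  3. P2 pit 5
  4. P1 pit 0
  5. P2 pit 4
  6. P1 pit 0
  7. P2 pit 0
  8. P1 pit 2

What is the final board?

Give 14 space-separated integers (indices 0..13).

Answer: 0 0 0 7 4 4 1 0 4 1 4 0 1 11

Derivation:
Move 1: P2 pit2 -> P1=[4,3,2,5,2,3](0) P2=[4,3,0,3,3,4](1)
Move 2: P1 pit0 -> P1=[0,4,3,6,3,3](0) P2=[4,3,0,3,3,4](1)
Move 3: P2 pit5 -> P1=[1,5,4,6,3,3](0) P2=[4,3,0,3,3,0](2)
Move 4: P1 pit0 -> P1=[0,6,4,6,3,3](0) P2=[4,3,0,3,3,0](2)
Move 5: P2 pit4 -> P1=[1,6,4,6,3,3](0) P2=[4,3,0,3,0,1](3)
Move 6: P1 pit0 -> P1=[0,7,4,6,3,3](0) P2=[4,3,0,3,0,1](3)
Move 7: P2 pit0 -> P1=[0,0,4,6,3,3](0) P2=[0,4,1,4,0,1](11)
Move 8: P1 pit2 -> P1=[0,0,0,7,4,4](1) P2=[0,4,1,4,0,1](11)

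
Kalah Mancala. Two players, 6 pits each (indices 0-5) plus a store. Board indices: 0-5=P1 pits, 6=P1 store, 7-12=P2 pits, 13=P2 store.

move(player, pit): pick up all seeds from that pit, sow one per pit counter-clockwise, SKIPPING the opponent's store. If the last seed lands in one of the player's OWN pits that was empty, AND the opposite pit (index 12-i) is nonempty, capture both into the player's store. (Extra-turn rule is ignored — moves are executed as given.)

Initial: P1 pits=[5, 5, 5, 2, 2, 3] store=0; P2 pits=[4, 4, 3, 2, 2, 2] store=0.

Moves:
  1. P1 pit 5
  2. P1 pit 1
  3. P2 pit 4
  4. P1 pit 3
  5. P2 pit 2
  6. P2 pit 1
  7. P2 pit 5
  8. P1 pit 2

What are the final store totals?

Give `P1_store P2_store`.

Move 1: P1 pit5 -> P1=[5,5,5,2,2,0](1) P2=[5,5,3,2,2,2](0)
Move 2: P1 pit1 -> P1=[5,0,6,3,3,1](2) P2=[5,5,3,2,2,2](0)
Move 3: P2 pit4 -> P1=[5,0,6,3,3,1](2) P2=[5,5,3,2,0,3](1)
Move 4: P1 pit3 -> P1=[5,0,6,0,4,2](3) P2=[5,5,3,2,0,3](1)
Move 5: P2 pit2 -> P1=[5,0,6,0,4,2](3) P2=[5,5,0,3,1,4](1)
Move 6: P2 pit1 -> P1=[5,0,6,0,4,2](3) P2=[5,0,1,4,2,5](2)
Move 7: P2 pit5 -> P1=[6,1,7,1,4,2](3) P2=[5,0,1,4,2,0](3)
Move 8: P1 pit2 -> P1=[6,1,0,2,5,3](4) P2=[6,1,2,4,2,0](3)

Answer: 4 3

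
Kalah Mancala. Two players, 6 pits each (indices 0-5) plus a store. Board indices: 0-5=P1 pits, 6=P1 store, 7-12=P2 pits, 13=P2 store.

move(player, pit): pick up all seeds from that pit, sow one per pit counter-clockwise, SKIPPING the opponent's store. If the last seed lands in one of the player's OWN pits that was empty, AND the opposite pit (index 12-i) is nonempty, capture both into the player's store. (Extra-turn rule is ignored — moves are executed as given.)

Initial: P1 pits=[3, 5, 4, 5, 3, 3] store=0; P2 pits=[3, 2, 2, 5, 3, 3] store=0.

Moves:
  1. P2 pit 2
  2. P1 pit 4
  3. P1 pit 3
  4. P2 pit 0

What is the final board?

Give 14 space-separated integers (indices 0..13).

Move 1: P2 pit2 -> P1=[3,5,4,5,3,3](0) P2=[3,2,0,6,4,3](0)
Move 2: P1 pit4 -> P1=[3,5,4,5,0,4](1) P2=[4,2,0,6,4,3](0)
Move 3: P1 pit3 -> P1=[3,5,4,0,1,5](2) P2=[5,3,0,6,4,3](0)
Move 4: P2 pit0 -> P1=[3,5,4,0,1,5](2) P2=[0,4,1,7,5,4](0)

Answer: 3 5 4 0 1 5 2 0 4 1 7 5 4 0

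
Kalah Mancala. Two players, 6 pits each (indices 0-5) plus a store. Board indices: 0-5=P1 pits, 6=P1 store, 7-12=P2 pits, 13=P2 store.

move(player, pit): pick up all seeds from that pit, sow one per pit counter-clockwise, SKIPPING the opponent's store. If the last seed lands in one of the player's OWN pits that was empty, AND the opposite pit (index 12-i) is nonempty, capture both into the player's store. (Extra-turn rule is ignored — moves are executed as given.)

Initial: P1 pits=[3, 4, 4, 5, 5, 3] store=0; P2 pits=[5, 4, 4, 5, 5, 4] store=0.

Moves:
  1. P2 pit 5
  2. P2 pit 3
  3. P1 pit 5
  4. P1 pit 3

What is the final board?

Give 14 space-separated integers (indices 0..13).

Move 1: P2 pit5 -> P1=[4,5,5,5,5,3](0) P2=[5,4,4,5,5,0](1)
Move 2: P2 pit3 -> P1=[5,6,5,5,5,3](0) P2=[5,4,4,0,6,1](2)
Move 3: P1 pit5 -> P1=[5,6,5,5,5,0](1) P2=[6,5,4,0,6,1](2)
Move 4: P1 pit3 -> P1=[5,6,5,0,6,1](2) P2=[7,6,4,0,6,1](2)

Answer: 5 6 5 0 6 1 2 7 6 4 0 6 1 2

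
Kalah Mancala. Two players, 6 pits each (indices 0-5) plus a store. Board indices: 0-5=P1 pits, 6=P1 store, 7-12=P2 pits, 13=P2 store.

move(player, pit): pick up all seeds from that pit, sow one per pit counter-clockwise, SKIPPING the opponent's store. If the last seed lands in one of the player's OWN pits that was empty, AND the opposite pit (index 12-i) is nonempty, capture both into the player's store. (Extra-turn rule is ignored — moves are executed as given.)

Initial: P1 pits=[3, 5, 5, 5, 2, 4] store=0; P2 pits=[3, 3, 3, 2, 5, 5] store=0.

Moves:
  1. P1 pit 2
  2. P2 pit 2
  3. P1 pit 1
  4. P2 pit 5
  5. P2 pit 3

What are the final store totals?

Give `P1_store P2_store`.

Move 1: P1 pit2 -> P1=[3,5,0,6,3,5](1) P2=[4,3,3,2,5,5](0)
Move 2: P2 pit2 -> P1=[3,5,0,6,3,5](1) P2=[4,3,0,3,6,6](0)
Move 3: P1 pit1 -> P1=[3,0,1,7,4,6](2) P2=[4,3,0,3,6,6](0)
Move 4: P2 pit5 -> P1=[4,1,2,8,5,6](2) P2=[4,3,0,3,6,0](1)
Move 5: P2 pit3 -> P1=[4,1,2,8,5,6](2) P2=[4,3,0,0,7,1](2)

Answer: 2 2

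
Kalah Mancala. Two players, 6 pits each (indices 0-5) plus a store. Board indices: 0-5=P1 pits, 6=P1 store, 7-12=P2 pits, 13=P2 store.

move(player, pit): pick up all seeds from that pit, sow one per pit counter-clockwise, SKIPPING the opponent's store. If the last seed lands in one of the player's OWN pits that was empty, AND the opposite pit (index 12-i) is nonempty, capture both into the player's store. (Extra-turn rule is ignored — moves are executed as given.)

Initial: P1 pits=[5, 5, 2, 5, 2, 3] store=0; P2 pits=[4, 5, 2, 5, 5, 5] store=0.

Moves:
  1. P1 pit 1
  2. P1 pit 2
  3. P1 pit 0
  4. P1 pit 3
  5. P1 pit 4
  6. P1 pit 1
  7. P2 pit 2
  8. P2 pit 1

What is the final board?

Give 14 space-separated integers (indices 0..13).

Move 1: P1 pit1 -> P1=[5,0,3,6,3,4](1) P2=[4,5,2,5,5,5](0)
Move 2: P1 pit2 -> P1=[5,0,0,7,4,5](1) P2=[4,5,2,5,5,5](0)
Move 3: P1 pit0 -> P1=[0,1,1,8,5,6](1) P2=[4,5,2,5,5,5](0)
Move 4: P1 pit3 -> P1=[0,1,1,0,6,7](2) P2=[5,6,3,6,6,5](0)
Move 5: P1 pit4 -> P1=[0,1,1,0,0,8](3) P2=[6,7,4,7,6,5](0)
Move 6: P1 pit1 -> P1=[0,0,2,0,0,8](3) P2=[6,7,4,7,6,5](0)
Move 7: P2 pit2 -> P1=[0,0,2,0,0,8](3) P2=[6,7,0,8,7,6](1)
Move 8: P2 pit1 -> P1=[1,1,2,0,0,8](3) P2=[6,0,1,9,8,7](2)

Answer: 1 1 2 0 0 8 3 6 0 1 9 8 7 2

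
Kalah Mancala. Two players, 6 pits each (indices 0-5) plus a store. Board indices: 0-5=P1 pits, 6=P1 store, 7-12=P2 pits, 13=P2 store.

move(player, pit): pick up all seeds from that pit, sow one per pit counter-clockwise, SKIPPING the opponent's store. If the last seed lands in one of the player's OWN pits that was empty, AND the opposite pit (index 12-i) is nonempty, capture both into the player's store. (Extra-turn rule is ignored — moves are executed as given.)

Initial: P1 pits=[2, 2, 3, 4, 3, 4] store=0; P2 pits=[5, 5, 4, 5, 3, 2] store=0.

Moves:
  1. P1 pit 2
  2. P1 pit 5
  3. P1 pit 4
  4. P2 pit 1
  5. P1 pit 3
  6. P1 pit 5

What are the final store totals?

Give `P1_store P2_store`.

Move 1: P1 pit2 -> P1=[2,2,0,5,4,5](0) P2=[5,5,4,5,3,2](0)
Move 2: P1 pit5 -> P1=[2,2,0,5,4,0](1) P2=[6,6,5,6,3,2](0)
Move 3: P1 pit4 -> P1=[2,2,0,5,0,1](2) P2=[7,7,5,6,3,2](0)
Move 4: P2 pit1 -> P1=[3,3,0,5,0,1](2) P2=[7,0,6,7,4,3](1)
Move 5: P1 pit3 -> P1=[3,3,0,0,1,2](3) P2=[8,1,6,7,4,3](1)
Move 6: P1 pit5 -> P1=[3,3,0,0,1,0](4) P2=[9,1,6,7,4,3](1)

Answer: 4 1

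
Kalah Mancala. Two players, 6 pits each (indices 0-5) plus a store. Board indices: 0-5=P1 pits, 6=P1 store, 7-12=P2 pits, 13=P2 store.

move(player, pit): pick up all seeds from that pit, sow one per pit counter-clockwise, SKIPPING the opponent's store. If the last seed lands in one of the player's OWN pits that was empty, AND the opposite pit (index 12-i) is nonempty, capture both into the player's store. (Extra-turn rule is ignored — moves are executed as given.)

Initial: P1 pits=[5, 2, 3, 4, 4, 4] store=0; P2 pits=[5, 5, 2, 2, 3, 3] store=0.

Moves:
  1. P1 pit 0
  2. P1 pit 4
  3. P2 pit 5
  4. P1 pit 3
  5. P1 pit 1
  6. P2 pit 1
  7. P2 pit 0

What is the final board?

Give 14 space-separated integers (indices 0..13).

Answer: 3 1 5 1 2 8 2 0 1 5 4 5 2 3

Derivation:
Move 1: P1 pit0 -> P1=[0,3,4,5,5,5](0) P2=[5,5,2,2,3,3](0)
Move 2: P1 pit4 -> P1=[0,3,4,5,0,6](1) P2=[6,6,3,2,3,3](0)
Move 3: P2 pit5 -> P1=[1,4,4,5,0,6](1) P2=[6,6,3,2,3,0](1)
Move 4: P1 pit3 -> P1=[1,4,4,0,1,7](2) P2=[7,7,3,2,3,0](1)
Move 5: P1 pit1 -> P1=[1,0,5,1,2,8](2) P2=[7,7,3,2,3,0](1)
Move 6: P2 pit1 -> P1=[2,1,5,1,2,8](2) P2=[7,0,4,3,4,1](2)
Move 7: P2 pit0 -> P1=[3,1,5,1,2,8](2) P2=[0,1,5,4,5,2](3)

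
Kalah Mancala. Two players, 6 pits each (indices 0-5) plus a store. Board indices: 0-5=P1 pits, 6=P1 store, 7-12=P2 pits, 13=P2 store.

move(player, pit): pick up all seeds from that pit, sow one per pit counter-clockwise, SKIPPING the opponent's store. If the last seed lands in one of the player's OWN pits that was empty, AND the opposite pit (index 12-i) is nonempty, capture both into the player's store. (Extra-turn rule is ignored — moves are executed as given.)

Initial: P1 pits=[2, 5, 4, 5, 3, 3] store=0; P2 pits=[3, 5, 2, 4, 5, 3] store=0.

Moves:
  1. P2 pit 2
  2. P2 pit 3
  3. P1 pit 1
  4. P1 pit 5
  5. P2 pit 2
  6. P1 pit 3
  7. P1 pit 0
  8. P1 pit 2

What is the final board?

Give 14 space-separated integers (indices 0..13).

Move 1: P2 pit2 -> P1=[2,5,4,5,3,3](0) P2=[3,5,0,5,6,3](0)
Move 2: P2 pit3 -> P1=[3,6,4,5,3,3](0) P2=[3,5,0,0,7,4](1)
Move 3: P1 pit1 -> P1=[3,0,5,6,4,4](1) P2=[4,5,0,0,7,4](1)
Move 4: P1 pit5 -> P1=[3,0,5,6,4,0](2) P2=[5,6,1,0,7,4](1)
Move 5: P2 pit2 -> P1=[3,0,0,6,4,0](2) P2=[5,6,0,0,7,4](7)
Move 6: P1 pit3 -> P1=[3,0,0,0,5,1](3) P2=[6,7,1,0,7,4](7)
Move 7: P1 pit0 -> P1=[0,1,1,0,5,1](5) P2=[6,7,0,0,7,4](7)
Move 8: P1 pit2 -> P1=[0,1,0,1,5,1](5) P2=[6,7,0,0,7,4](7)

Answer: 0 1 0 1 5 1 5 6 7 0 0 7 4 7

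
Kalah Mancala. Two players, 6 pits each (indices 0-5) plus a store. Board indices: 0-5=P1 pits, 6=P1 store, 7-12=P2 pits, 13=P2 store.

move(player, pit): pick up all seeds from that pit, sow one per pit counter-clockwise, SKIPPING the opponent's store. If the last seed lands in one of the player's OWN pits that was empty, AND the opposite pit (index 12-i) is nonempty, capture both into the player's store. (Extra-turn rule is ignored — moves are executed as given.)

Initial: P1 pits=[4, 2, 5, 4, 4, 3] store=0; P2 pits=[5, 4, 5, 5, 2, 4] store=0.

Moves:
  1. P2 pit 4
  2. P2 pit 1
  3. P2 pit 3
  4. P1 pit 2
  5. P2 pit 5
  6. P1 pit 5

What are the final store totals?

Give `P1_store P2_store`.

Move 1: P2 pit4 -> P1=[4,2,5,4,4,3](0) P2=[5,4,5,5,0,5](1)
Move 2: P2 pit1 -> P1=[4,2,5,4,4,3](0) P2=[5,0,6,6,1,6](1)
Move 3: P2 pit3 -> P1=[5,3,6,4,4,3](0) P2=[5,0,6,0,2,7](2)
Move 4: P1 pit2 -> P1=[5,3,0,5,5,4](1) P2=[6,1,6,0,2,7](2)
Move 5: P2 pit5 -> P1=[6,4,1,6,6,5](1) P2=[6,1,6,0,2,0](3)
Move 6: P1 pit5 -> P1=[6,4,1,6,6,0](2) P2=[7,2,7,1,2,0](3)

Answer: 2 3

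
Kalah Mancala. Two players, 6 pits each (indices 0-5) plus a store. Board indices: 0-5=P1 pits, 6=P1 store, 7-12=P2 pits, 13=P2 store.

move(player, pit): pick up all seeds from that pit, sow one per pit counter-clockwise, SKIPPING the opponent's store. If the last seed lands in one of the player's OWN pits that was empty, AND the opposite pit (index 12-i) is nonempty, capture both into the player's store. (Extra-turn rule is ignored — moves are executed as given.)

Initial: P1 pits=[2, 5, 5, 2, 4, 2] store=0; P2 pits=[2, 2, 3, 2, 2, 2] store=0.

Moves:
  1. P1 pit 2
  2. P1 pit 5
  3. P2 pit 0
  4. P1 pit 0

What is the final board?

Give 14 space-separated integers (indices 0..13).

Answer: 0 6 0 3 5 0 6 0 4 4 0 3 2 0

Derivation:
Move 1: P1 pit2 -> P1=[2,5,0,3,5,3](1) P2=[3,2,3,2,2,2](0)
Move 2: P1 pit5 -> P1=[2,5,0,3,5,0](2) P2=[4,3,3,2,2,2](0)
Move 3: P2 pit0 -> P1=[2,5,0,3,5,0](2) P2=[0,4,4,3,3,2](0)
Move 4: P1 pit0 -> P1=[0,6,0,3,5,0](6) P2=[0,4,4,0,3,2](0)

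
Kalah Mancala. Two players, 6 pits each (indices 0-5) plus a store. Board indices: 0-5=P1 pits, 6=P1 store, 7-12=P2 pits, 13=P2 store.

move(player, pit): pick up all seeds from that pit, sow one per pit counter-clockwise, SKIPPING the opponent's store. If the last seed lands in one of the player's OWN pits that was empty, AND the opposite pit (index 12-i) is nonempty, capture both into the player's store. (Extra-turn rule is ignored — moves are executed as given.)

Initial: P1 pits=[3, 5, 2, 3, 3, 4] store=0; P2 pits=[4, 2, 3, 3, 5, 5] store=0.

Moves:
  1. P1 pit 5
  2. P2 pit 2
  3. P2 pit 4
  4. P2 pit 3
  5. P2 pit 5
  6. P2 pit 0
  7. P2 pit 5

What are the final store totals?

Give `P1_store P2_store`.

Answer: 1 6

Derivation:
Move 1: P1 pit5 -> P1=[3,5,2,3,3,0](1) P2=[5,3,4,3,5,5](0)
Move 2: P2 pit2 -> P1=[3,5,2,3,3,0](1) P2=[5,3,0,4,6,6](1)
Move 3: P2 pit4 -> P1=[4,6,3,4,3,0](1) P2=[5,3,0,4,0,7](2)
Move 4: P2 pit3 -> P1=[5,6,3,4,3,0](1) P2=[5,3,0,0,1,8](3)
Move 5: P2 pit5 -> P1=[6,7,4,5,4,1](1) P2=[6,3,0,0,1,0](4)
Move 6: P2 pit0 -> P1=[6,7,4,5,4,1](1) P2=[0,4,1,1,2,1](5)
Move 7: P2 pit5 -> P1=[6,7,4,5,4,1](1) P2=[0,4,1,1,2,0](6)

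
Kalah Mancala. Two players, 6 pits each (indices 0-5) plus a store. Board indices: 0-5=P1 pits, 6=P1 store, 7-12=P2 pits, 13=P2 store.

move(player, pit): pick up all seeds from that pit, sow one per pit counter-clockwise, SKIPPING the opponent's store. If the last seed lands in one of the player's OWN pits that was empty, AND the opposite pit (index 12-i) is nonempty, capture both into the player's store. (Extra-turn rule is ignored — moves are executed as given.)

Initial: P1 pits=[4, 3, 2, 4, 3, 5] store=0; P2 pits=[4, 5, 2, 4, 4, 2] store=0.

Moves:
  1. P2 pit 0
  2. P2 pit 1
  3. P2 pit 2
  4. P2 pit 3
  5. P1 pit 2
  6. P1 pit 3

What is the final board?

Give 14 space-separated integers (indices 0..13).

Answer: 6 4 0 0 5 7 1 1 1 1 0 8 5 3

Derivation:
Move 1: P2 pit0 -> P1=[4,3,2,4,3,5](0) P2=[0,6,3,5,5,2](0)
Move 2: P2 pit1 -> P1=[5,3,2,4,3,5](0) P2=[0,0,4,6,6,3](1)
Move 3: P2 pit2 -> P1=[5,3,2,4,3,5](0) P2=[0,0,0,7,7,4](2)
Move 4: P2 pit3 -> P1=[6,4,3,5,3,5](0) P2=[0,0,0,0,8,5](3)
Move 5: P1 pit2 -> P1=[6,4,0,6,4,6](0) P2=[0,0,0,0,8,5](3)
Move 6: P1 pit3 -> P1=[6,4,0,0,5,7](1) P2=[1,1,1,0,8,5](3)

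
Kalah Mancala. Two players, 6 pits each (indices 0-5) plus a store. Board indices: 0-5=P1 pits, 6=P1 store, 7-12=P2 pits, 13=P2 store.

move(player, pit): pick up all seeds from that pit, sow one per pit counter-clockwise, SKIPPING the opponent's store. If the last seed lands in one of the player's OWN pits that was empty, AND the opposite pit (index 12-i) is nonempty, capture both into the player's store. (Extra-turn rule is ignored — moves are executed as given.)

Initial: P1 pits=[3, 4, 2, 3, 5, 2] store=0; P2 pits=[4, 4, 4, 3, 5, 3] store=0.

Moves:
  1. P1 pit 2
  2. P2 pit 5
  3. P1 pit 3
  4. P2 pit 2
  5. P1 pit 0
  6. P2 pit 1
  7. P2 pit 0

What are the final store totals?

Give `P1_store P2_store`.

Answer: 1 2

Derivation:
Move 1: P1 pit2 -> P1=[3,4,0,4,6,2](0) P2=[4,4,4,3,5,3](0)
Move 2: P2 pit5 -> P1=[4,5,0,4,6,2](0) P2=[4,4,4,3,5,0](1)
Move 3: P1 pit3 -> P1=[4,5,0,0,7,3](1) P2=[5,4,4,3,5,0](1)
Move 4: P2 pit2 -> P1=[4,5,0,0,7,3](1) P2=[5,4,0,4,6,1](2)
Move 5: P1 pit0 -> P1=[0,6,1,1,8,3](1) P2=[5,4,0,4,6,1](2)
Move 6: P2 pit1 -> P1=[0,6,1,1,8,3](1) P2=[5,0,1,5,7,2](2)
Move 7: P2 pit0 -> P1=[0,6,1,1,8,3](1) P2=[0,1,2,6,8,3](2)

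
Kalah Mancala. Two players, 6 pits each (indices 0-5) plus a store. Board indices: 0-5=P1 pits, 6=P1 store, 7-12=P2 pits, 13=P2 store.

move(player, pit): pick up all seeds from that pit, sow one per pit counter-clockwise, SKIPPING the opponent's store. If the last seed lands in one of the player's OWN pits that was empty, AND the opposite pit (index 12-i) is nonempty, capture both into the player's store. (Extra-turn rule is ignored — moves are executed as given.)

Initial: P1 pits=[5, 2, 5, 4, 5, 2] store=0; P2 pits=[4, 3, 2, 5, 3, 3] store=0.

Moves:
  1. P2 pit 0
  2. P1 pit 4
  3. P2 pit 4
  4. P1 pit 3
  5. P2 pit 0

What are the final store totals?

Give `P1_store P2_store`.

Answer: 2 1

Derivation:
Move 1: P2 pit0 -> P1=[5,2,5,4,5,2](0) P2=[0,4,3,6,4,3](0)
Move 2: P1 pit4 -> P1=[5,2,5,4,0,3](1) P2=[1,5,4,6,4,3](0)
Move 3: P2 pit4 -> P1=[6,3,5,4,0,3](1) P2=[1,5,4,6,0,4](1)
Move 4: P1 pit3 -> P1=[6,3,5,0,1,4](2) P2=[2,5,4,6,0,4](1)
Move 5: P2 pit0 -> P1=[6,3,5,0,1,4](2) P2=[0,6,5,6,0,4](1)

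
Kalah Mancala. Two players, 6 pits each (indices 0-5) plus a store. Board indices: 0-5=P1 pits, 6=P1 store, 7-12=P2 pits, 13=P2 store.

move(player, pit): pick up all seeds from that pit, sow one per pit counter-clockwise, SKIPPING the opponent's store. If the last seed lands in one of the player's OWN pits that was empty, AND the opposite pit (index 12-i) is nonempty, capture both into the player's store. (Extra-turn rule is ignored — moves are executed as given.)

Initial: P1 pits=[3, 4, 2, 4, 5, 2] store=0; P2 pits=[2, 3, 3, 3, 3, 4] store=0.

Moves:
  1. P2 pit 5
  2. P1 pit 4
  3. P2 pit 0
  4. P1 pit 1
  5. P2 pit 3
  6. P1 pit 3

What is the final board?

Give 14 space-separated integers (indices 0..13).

Move 1: P2 pit5 -> P1=[4,5,3,4,5,2](0) P2=[2,3,3,3,3,0](1)
Move 2: P1 pit4 -> P1=[4,5,3,4,0,3](1) P2=[3,4,4,3,3,0](1)
Move 3: P2 pit0 -> P1=[4,5,3,4,0,3](1) P2=[0,5,5,4,3,0](1)
Move 4: P1 pit1 -> P1=[4,0,4,5,1,4](2) P2=[0,5,5,4,3,0](1)
Move 5: P2 pit3 -> P1=[5,0,4,5,1,4](2) P2=[0,5,5,0,4,1](2)
Move 6: P1 pit3 -> P1=[5,0,4,0,2,5](3) P2=[1,6,5,0,4,1](2)

Answer: 5 0 4 0 2 5 3 1 6 5 0 4 1 2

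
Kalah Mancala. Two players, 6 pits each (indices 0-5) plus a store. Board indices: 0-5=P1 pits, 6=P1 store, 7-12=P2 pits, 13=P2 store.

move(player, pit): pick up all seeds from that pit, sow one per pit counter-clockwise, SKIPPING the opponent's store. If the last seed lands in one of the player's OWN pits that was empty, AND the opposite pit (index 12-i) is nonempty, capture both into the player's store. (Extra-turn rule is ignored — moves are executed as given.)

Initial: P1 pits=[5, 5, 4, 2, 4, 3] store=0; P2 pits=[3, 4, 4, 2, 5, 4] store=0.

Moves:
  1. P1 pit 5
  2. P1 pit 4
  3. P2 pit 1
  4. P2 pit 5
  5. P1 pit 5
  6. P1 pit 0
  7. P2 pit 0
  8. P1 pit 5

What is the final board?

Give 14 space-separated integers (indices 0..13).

Move 1: P1 pit5 -> P1=[5,5,4,2,4,0](1) P2=[4,5,4,2,5,4](0)
Move 2: P1 pit4 -> P1=[5,5,4,2,0,1](2) P2=[5,6,4,2,5,4](0)
Move 3: P2 pit1 -> P1=[6,5,4,2,0,1](2) P2=[5,0,5,3,6,5](1)
Move 4: P2 pit5 -> P1=[7,6,5,3,0,1](2) P2=[5,0,5,3,6,0](2)
Move 5: P1 pit5 -> P1=[7,6,5,3,0,0](3) P2=[5,0,5,3,6,0](2)
Move 6: P1 pit0 -> P1=[0,7,6,4,1,1](4) P2=[6,0,5,3,6,0](2)
Move 7: P2 pit0 -> P1=[0,7,6,4,1,1](4) P2=[0,1,6,4,7,1](3)
Move 8: P1 pit5 -> P1=[0,7,6,4,1,0](5) P2=[0,1,6,4,7,1](3)

Answer: 0 7 6 4 1 0 5 0 1 6 4 7 1 3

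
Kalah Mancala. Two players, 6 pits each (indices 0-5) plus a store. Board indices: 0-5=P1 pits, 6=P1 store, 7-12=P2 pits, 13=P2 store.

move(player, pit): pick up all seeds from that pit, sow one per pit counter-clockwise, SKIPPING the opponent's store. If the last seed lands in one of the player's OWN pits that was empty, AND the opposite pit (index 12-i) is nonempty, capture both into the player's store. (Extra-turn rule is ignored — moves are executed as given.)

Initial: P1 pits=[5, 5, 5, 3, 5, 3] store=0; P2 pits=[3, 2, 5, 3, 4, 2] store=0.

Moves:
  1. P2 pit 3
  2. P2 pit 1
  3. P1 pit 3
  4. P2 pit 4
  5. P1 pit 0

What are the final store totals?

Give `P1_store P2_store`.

Move 1: P2 pit3 -> P1=[5,5,5,3,5,3](0) P2=[3,2,5,0,5,3](1)
Move 2: P2 pit1 -> P1=[5,5,0,3,5,3](0) P2=[3,0,6,0,5,3](7)
Move 3: P1 pit3 -> P1=[5,5,0,0,6,4](1) P2=[3,0,6,0,5,3](7)
Move 4: P2 pit4 -> P1=[6,6,1,0,6,4](1) P2=[3,0,6,0,0,4](8)
Move 5: P1 pit0 -> P1=[0,7,2,1,7,5](2) P2=[3,0,6,0,0,4](8)

Answer: 2 8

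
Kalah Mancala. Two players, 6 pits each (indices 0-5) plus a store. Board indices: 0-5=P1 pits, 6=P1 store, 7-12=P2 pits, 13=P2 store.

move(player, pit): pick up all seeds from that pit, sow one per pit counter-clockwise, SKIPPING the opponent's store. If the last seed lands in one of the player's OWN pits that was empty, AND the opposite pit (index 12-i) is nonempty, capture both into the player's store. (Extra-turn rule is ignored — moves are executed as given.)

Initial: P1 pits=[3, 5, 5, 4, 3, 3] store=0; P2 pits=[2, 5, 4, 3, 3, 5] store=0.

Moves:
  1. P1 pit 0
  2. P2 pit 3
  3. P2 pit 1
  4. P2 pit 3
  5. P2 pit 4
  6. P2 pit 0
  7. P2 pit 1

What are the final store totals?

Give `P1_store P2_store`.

Move 1: P1 pit0 -> P1=[0,6,6,5,3,3](0) P2=[2,5,4,3,3,5](0)
Move 2: P2 pit3 -> P1=[0,6,6,5,3,3](0) P2=[2,5,4,0,4,6](1)
Move 3: P2 pit1 -> P1=[0,6,6,5,3,3](0) P2=[2,0,5,1,5,7](2)
Move 4: P2 pit3 -> P1=[0,6,6,5,3,3](0) P2=[2,0,5,0,6,7](2)
Move 5: P2 pit4 -> P1=[1,7,7,6,3,3](0) P2=[2,0,5,0,0,8](3)
Move 6: P2 pit0 -> P1=[1,7,7,6,3,3](0) P2=[0,1,6,0,0,8](3)
Move 7: P2 pit1 -> P1=[1,7,7,6,3,3](0) P2=[0,0,7,0,0,8](3)

Answer: 0 3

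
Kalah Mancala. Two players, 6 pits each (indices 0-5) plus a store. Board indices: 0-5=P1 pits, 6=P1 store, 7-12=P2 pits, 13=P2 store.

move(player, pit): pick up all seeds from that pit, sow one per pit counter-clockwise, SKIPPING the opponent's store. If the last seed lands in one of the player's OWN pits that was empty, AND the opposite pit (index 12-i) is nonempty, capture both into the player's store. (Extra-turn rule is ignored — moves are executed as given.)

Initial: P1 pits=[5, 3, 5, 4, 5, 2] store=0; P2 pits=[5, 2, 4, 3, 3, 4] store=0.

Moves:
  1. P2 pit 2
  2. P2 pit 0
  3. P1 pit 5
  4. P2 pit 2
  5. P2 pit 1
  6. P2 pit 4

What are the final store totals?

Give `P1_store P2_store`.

Move 1: P2 pit2 -> P1=[5,3,5,4,5,2](0) P2=[5,2,0,4,4,5](1)
Move 2: P2 pit0 -> P1=[5,3,5,4,5,2](0) P2=[0,3,1,5,5,6](1)
Move 3: P1 pit5 -> P1=[5,3,5,4,5,0](1) P2=[1,3,1,5,5,6](1)
Move 4: P2 pit2 -> P1=[5,3,5,4,5,0](1) P2=[1,3,0,6,5,6](1)
Move 5: P2 pit1 -> P1=[5,3,5,4,5,0](1) P2=[1,0,1,7,6,6](1)
Move 6: P2 pit4 -> P1=[6,4,6,5,5,0](1) P2=[1,0,1,7,0,7](2)

Answer: 1 2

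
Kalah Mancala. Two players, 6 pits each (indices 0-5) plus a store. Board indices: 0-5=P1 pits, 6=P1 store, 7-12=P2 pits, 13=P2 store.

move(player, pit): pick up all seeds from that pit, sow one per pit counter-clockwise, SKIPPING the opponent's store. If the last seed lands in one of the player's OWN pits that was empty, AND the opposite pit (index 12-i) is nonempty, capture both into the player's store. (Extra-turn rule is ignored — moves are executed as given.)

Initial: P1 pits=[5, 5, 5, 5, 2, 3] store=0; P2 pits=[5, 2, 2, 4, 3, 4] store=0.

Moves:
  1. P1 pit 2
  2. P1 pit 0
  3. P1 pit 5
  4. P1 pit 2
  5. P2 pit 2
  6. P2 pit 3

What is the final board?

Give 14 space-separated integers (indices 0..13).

Move 1: P1 pit2 -> P1=[5,5,0,6,3,4](1) P2=[6,2,2,4,3,4](0)
Move 2: P1 pit0 -> P1=[0,6,1,7,4,5](1) P2=[6,2,2,4,3,4](0)
Move 3: P1 pit5 -> P1=[0,6,1,7,4,0](2) P2=[7,3,3,5,3,4](0)
Move 4: P1 pit2 -> P1=[0,6,0,8,4,0](2) P2=[7,3,3,5,3,4](0)
Move 5: P2 pit2 -> P1=[0,6,0,8,4,0](2) P2=[7,3,0,6,4,5](0)
Move 6: P2 pit3 -> P1=[1,7,1,8,4,0](2) P2=[7,3,0,0,5,6](1)

Answer: 1 7 1 8 4 0 2 7 3 0 0 5 6 1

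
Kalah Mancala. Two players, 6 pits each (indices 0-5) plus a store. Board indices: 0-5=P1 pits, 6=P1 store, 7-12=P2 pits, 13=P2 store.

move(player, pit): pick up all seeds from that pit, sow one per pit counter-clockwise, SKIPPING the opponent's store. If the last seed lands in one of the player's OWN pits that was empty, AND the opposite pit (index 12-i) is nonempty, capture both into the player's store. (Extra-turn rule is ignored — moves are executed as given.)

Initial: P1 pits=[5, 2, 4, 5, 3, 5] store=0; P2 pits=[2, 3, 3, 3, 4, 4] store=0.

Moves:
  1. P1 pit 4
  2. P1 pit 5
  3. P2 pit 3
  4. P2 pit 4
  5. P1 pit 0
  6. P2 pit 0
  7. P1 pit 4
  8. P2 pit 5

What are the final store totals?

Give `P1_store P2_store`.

Answer: 3 3

Derivation:
Move 1: P1 pit4 -> P1=[5,2,4,5,0,6](1) P2=[3,3,3,3,4,4](0)
Move 2: P1 pit5 -> P1=[5,2,4,5,0,0](2) P2=[4,4,4,4,5,4](0)
Move 3: P2 pit3 -> P1=[6,2,4,5,0,0](2) P2=[4,4,4,0,6,5](1)
Move 4: P2 pit4 -> P1=[7,3,5,6,0,0](2) P2=[4,4,4,0,0,6](2)
Move 5: P1 pit0 -> P1=[0,4,6,7,1,1](3) P2=[5,4,4,0,0,6](2)
Move 6: P2 pit0 -> P1=[0,4,6,7,1,1](3) P2=[0,5,5,1,1,7](2)
Move 7: P1 pit4 -> P1=[0,4,6,7,0,2](3) P2=[0,5,5,1,1,7](2)
Move 8: P2 pit5 -> P1=[1,5,7,8,1,3](3) P2=[0,5,5,1,1,0](3)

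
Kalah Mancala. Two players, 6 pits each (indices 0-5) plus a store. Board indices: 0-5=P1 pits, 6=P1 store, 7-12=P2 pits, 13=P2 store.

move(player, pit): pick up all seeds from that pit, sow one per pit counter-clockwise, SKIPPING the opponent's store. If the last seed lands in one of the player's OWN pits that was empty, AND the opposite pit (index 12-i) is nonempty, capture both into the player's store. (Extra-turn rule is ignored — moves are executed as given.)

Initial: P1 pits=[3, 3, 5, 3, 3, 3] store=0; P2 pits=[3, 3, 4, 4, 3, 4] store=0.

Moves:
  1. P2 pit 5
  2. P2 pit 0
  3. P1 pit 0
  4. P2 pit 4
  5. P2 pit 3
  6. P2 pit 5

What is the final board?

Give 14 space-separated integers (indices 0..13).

Move 1: P2 pit5 -> P1=[4,4,6,3,3,3](0) P2=[3,3,4,4,3,0](1)
Move 2: P2 pit0 -> P1=[4,4,6,3,3,3](0) P2=[0,4,5,5,3,0](1)
Move 3: P1 pit0 -> P1=[0,5,7,4,4,3](0) P2=[0,4,5,5,3,0](1)
Move 4: P2 pit4 -> P1=[1,5,7,4,4,3](0) P2=[0,4,5,5,0,1](2)
Move 5: P2 pit3 -> P1=[2,6,7,4,4,3](0) P2=[0,4,5,0,1,2](3)
Move 6: P2 pit5 -> P1=[3,6,7,4,4,3](0) P2=[0,4,5,0,1,0](4)

Answer: 3 6 7 4 4 3 0 0 4 5 0 1 0 4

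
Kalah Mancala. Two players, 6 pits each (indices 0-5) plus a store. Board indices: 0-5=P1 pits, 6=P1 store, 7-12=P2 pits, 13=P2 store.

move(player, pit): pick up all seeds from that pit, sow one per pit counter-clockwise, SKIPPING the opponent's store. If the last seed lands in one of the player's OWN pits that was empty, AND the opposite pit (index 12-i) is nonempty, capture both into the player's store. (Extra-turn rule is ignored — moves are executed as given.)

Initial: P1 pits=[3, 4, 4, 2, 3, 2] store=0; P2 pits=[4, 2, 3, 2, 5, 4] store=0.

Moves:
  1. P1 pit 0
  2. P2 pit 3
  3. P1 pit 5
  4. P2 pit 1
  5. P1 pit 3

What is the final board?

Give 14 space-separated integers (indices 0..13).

Move 1: P1 pit0 -> P1=[0,5,5,3,3,2](0) P2=[4,2,3,2,5,4](0)
Move 2: P2 pit3 -> P1=[0,5,5,3,3,2](0) P2=[4,2,3,0,6,5](0)
Move 3: P1 pit5 -> P1=[0,5,5,3,3,0](1) P2=[5,2,3,0,6,5](0)
Move 4: P2 pit1 -> P1=[0,5,0,3,3,0](1) P2=[5,0,4,0,6,5](6)
Move 5: P1 pit3 -> P1=[0,5,0,0,4,1](2) P2=[5,0,4,0,6,5](6)

Answer: 0 5 0 0 4 1 2 5 0 4 0 6 5 6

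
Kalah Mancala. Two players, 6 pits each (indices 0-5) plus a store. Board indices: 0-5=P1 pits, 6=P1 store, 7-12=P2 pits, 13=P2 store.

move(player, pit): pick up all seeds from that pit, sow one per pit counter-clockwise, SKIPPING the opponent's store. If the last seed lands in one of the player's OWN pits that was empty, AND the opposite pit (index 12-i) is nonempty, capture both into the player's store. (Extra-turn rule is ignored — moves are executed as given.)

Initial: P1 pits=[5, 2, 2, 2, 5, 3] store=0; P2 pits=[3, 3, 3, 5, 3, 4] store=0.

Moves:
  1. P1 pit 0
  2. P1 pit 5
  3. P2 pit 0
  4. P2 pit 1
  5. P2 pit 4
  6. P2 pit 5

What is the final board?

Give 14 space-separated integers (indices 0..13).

Move 1: P1 pit0 -> P1=[0,3,3,3,6,4](0) P2=[3,3,3,5,3,4](0)
Move 2: P1 pit5 -> P1=[0,3,3,3,6,0](1) P2=[4,4,4,5,3,4](0)
Move 3: P2 pit0 -> P1=[0,3,3,3,6,0](1) P2=[0,5,5,6,4,4](0)
Move 4: P2 pit1 -> P1=[0,3,3,3,6,0](1) P2=[0,0,6,7,5,5](1)
Move 5: P2 pit4 -> P1=[1,4,4,3,6,0](1) P2=[0,0,6,7,0,6](2)
Move 6: P2 pit5 -> P1=[2,5,5,4,7,0](1) P2=[0,0,6,7,0,0](3)

Answer: 2 5 5 4 7 0 1 0 0 6 7 0 0 3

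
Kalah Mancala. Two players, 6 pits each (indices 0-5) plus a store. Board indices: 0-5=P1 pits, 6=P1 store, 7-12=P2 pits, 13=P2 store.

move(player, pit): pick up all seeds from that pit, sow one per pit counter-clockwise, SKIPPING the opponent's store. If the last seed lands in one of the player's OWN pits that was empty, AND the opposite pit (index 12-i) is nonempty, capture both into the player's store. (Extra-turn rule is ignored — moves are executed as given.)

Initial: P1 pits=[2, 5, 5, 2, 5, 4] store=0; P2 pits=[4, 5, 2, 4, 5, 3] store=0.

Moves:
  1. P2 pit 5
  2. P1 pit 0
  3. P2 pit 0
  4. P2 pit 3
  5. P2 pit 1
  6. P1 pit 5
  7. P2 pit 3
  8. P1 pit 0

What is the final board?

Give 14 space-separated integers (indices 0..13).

Answer: 0 9 7 3 5 0 1 1 1 5 0 9 2 3

Derivation:
Move 1: P2 pit5 -> P1=[3,6,5,2,5,4](0) P2=[4,5,2,4,5,0](1)
Move 2: P1 pit0 -> P1=[0,7,6,3,5,4](0) P2=[4,5,2,4,5,0](1)
Move 3: P2 pit0 -> P1=[0,7,6,3,5,4](0) P2=[0,6,3,5,6,0](1)
Move 4: P2 pit3 -> P1=[1,8,6,3,5,4](0) P2=[0,6,3,0,7,1](2)
Move 5: P2 pit1 -> P1=[2,8,6,3,5,4](0) P2=[0,0,4,1,8,2](3)
Move 6: P1 pit5 -> P1=[2,8,6,3,5,0](1) P2=[1,1,5,1,8,2](3)
Move 7: P2 pit3 -> P1=[2,8,6,3,5,0](1) P2=[1,1,5,0,9,2](3)
Move 8: P1 pit0 -> P1=[0,9,7,3,5,0](1) P2=[1,1,5,0,9,2](3)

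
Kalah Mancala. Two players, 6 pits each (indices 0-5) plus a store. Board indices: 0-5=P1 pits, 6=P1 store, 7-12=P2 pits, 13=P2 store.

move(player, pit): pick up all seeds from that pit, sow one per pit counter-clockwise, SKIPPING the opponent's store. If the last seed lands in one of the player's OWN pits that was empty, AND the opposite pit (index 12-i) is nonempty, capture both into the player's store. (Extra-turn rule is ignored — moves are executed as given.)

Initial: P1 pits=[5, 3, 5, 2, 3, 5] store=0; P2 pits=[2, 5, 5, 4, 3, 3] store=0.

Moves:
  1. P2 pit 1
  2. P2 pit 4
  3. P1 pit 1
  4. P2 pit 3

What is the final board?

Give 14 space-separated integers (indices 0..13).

Move 1: P2 pit1 -> P1=[5,3,5,2,3,5](0) P2=[2,0,6,5,4,4](1)
Move 2: P2 pit4 -> P1=[6,4,5,2,3,5](0) P2=[2,0,6,5,0,5](2)
Move 3: P1 pit1 -> P1=[6,0,6,3,4,6](0) P2=[2,0,6,5,0,5](2)
Move 4: P2 pit3 -> P1=[7,1,6,3,4,6](0) P2=[2,0,6,0,1,6](3)

Answer: 7 1 6 3 4 6 0 2 0 6 0 1 6 3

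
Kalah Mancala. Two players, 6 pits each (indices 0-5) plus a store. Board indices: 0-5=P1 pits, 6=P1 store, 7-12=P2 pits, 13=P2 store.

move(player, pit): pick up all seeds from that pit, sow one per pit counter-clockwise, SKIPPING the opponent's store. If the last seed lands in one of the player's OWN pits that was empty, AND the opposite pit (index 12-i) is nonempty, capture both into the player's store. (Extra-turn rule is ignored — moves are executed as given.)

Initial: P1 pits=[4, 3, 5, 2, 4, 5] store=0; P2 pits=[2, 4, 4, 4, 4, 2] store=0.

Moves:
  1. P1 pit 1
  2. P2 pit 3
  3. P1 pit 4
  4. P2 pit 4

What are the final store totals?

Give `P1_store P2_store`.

Move 1: P1 pit1 -> P1=[4,0,6,3,5,5](0) P2=[2,4,4,4,4,2](0)
Move 2: P2 pit3 -> P1=[5,0,6,3,5,5](0) P2=[2,4,4,0,5,3](1)
Move 3: P1 pit4 -> P1=[5,0,6,3,0,6](1) P2=[3,5,5,0,5,3](1)
Move 4: P2 pit4 -> P1=[6,1,7,3,0,6](1) P2=[3,5,5,0,0,4](2)

Answer: 1 2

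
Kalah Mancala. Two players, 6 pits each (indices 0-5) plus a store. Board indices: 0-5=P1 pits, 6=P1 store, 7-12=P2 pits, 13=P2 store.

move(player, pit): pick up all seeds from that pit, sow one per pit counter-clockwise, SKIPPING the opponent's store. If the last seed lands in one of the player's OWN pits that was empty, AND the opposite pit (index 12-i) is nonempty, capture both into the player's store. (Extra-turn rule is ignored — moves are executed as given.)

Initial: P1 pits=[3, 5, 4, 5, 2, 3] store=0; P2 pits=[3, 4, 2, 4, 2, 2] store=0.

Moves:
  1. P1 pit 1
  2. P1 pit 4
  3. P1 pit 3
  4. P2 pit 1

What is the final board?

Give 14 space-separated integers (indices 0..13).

Answer: 3 0 5 0 1 6 3 5 0 4 5 3 3 1

Derivation:
Move 1: P1 pit1 -> P1=[3,0,5,6,3,4](1) P2=[3,4,2,4,2,2](0)
Move 2: P1 pit4 -> P1=[3,0,5,6,0,5](2) P2=[4,4,2,4,2,2](0)
Move 3: P1 pit3 -> P1=[3,0,5,0,1,6](3) P2=[5,5,3,4,2,2](0)
Move 4: P2 pit1 -> P1=[3,0,5,0,1,6](3) P2=[5,0,4,5,3,3](1)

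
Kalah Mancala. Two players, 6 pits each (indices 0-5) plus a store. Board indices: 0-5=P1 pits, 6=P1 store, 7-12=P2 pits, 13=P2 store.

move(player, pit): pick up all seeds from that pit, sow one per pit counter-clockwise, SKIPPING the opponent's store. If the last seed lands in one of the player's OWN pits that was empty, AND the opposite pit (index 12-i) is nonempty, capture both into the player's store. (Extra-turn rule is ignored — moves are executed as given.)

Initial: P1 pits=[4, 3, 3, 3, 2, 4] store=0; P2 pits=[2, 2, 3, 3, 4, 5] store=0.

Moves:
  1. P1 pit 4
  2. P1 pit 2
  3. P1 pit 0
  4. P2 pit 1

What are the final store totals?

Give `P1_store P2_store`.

Move 1: P1 pit4 -> P1=[4,3,3,3,0,5](1) P2=[2,2,3,3,4,5](0)
Move 2: P1 pit2 -> P1=[4,3,0,4,1,6](1) P2=[2,2,3,3,4,5](0)
Move 3: P1 pit0 -> P1=[0,4,1,5,2,6](1) P2=[2,2,3,3,4,5](0)
Move 4: P2 pit1 -> P1=[0,4,1,5,2,6](1) P2=[2,0,4,4,4,5](0)

Answer: 1 0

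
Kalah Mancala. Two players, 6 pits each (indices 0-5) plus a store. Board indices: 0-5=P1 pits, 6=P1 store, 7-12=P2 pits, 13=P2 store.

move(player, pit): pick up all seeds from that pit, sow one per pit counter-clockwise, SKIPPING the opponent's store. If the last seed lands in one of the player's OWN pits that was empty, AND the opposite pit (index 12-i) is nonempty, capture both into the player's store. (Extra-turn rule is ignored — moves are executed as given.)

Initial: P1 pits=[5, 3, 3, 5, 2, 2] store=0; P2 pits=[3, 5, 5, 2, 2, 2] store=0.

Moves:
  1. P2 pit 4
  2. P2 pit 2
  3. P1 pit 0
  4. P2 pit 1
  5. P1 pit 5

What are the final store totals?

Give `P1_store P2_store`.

Answer: 2 3

Derivation:
Move 1: P2 pit4 -> P1=[5,3,3,5,2,2](0) P2=[3,5,5,2,0,3](1)
Move 2: P2 pit2 -> P1=[6,3,3,5,2,2](0) P2=[3,5,0,3,1,4](2)
Move 3: P1 pit0 -> P1=[0,4,4,6,3,3](1) P2=[3,5,0,3,1,4](2)
Move 4: P2 pit1 -> P1=[0,4,4,6,3,3](1) P2=[3,0,1,4,2,5](3)
Move 5: P1 pit5 -> P1=[0,4,4,6,3,0](2) P2=[4,1,1,4,2,5](3)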